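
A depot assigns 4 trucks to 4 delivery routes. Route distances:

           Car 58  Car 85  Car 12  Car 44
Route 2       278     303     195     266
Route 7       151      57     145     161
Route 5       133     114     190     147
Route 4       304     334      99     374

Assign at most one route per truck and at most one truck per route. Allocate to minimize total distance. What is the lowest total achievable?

Optimal: Car 58→Route 5 (133 km), Car 85→Route 7 (57 km), Car 12→Route 4 (99 km), Car 44→Route 2 (266 km) — total 133+57+99+266 = 555 km.
Column-greedy (each route in turn goes to its cheapest remaining truck) gives 759 km, worse by 204.
Next-best assignment: Car 58→Route 2, Car 85→Route 7, Car 12→Route 4, Car 44→Route 5 = 581 km.
Checked against all permutations: 555 km is optimal.

Minimum total: 555 km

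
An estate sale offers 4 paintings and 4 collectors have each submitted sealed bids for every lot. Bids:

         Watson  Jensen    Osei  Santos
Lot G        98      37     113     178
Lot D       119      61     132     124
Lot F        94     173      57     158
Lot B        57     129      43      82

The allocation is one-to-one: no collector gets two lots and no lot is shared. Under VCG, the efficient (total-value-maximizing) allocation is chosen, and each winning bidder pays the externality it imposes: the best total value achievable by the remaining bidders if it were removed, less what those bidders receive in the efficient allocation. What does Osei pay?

Osei pays $62.

Efficient allocation: Watson→Lot B ($57), Jensen→Lot F ($173), Osei→Lot D ($132), Santos→Lot G ($178); total welfare W = $540.
Osei receives Lot D at value $132, so the others get W − 132 = $408.
Without Osei: best allocation of the remaining 3 bidders over all 4 lots is Watson→Lot D ($119), Jensen→Lot F ($173), Santos→Lot G ($178), total $470.
VCG payment = (others' best without Osei) − (others' welfare with Osei) = 470 − 408 = $62.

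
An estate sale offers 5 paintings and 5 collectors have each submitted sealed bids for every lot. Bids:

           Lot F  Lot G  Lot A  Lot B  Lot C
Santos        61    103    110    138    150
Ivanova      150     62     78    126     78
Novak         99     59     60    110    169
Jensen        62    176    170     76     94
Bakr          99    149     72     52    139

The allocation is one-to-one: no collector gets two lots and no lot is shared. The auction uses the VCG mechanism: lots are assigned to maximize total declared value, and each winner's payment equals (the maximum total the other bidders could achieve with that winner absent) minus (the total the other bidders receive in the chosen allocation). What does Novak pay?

Efficient allocation: Santos→Lot B ($138), Ivanova→Lot F ($150), Novak→Lot C ($169), Jensen→Lot A ($170), Bakr→Lot G ($149); total welfare W = $776.
Novak receives Lot C at value $169, so the others get W − 169 = $607.
Without Novak: best allocation of the remaining 4 bidders over all 5 lots is Santos→Lot C ($150), Ivanova→Lot F ($150), Jensen→Lot A ($170), Bakr→Lot G ($149), total $619.
VCG payment = (others' best without Novak) − (others' welfare with Novak) = 619 − 607 = $12.

Novak pays $12.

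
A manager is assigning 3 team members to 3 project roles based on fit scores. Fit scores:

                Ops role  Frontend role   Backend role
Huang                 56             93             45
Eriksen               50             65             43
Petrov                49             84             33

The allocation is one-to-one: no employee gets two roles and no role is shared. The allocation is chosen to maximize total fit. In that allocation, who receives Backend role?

Eriksen receives Backend role.

Optimal: Huang→Frontend role (93 pts), Eriksen→Backend role (43 pts), Petrov→Ops role (49 pts) — total 93+43+49 = 185 pts.
Eriksen's own top role is Frontend role (65 pts), but forcing Eriksen→Frontend role and reassigning the rest optimally gives only 159 pts — worse by 26.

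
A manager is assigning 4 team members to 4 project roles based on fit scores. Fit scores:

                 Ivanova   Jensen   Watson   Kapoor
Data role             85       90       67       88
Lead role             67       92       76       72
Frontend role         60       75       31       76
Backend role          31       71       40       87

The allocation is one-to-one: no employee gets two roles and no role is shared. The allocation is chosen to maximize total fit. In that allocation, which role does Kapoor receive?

Kapoor receives Backend role.

Optimal: Ivanova→Data role (85 pts), Jensen→Frontend role (75 pts), Watson→Lead role (76 pts), Kapoor→Backend role (87 pts) — total 85+75+76+87 = 323 pts.
Column-greedy (each role in turn goes to its best remaining employee) gives 273 pts, worse by 50.
Next-best assignment: Ivanova→Frontend role, Jensen→Data role, Watson→Lead role, Kapoor→Backend role = 313 pts.
Kapoor's own top role is Data role (88 pts), but forcing Kapoor→Data role and reassigning the rest optimally gives only 295 pts — worse by 28.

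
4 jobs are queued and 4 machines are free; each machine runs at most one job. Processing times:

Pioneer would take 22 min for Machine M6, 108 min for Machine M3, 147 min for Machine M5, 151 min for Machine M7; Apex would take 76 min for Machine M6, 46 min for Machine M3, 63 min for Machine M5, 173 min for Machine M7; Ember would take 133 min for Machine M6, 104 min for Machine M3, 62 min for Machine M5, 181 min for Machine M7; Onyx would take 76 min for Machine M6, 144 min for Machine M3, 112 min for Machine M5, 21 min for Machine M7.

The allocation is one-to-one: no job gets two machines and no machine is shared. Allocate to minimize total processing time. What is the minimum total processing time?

Minimum total: 151 min

This is the linear assignment problem.
Optimal: Pioneer→Machine M6 (22 min), Apex→Machine M3 (46 min), Ember→Machine M5 (62 min), Onyx→Machine M7 (21 min) — total 22+46+62+21 = 151 min.
Next-best assignment: Pioneer→Machine M6, Apex→Machine M5, Ember→Machine M3, Onyx→Machine M7 = 210 min.
No other one-to-one assignment undercuts 151 min.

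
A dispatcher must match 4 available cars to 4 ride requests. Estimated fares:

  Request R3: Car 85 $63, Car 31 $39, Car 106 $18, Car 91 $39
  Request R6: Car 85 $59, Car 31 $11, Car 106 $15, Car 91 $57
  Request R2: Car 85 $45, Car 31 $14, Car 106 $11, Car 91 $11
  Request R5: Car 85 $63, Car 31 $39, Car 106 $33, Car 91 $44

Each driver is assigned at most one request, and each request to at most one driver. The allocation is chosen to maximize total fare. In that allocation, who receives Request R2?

Treat this as an assignment problem: match each driver to one request.
Optimal: Car 85→Request R2 ($45), Car 31→Request R3 ($39), Car 106→Request R5 ($33), Car 91→Request R6 ($57) — total 45+39+33+57 = $174.
Car 85's own top request is Request R3 ($63), but forcing Car 85→Request R3 and reassigning the rest optimally gives only $170 — worse by 4.

Car 85 receives Request R2.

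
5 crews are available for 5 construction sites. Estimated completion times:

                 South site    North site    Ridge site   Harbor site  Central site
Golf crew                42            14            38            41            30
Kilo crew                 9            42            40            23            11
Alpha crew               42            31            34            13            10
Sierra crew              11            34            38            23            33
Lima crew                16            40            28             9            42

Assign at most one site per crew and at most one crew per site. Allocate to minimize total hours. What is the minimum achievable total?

Minimum total: 77 hours

This is the linear assignment problem.
Optimal: Golf crew→North site (14 hours), Kilo crew→Central site (11 hours), Alpha crew→Harbor site (13 hours), Sierra crew→South site (11 hours), Lima crew→Ridge site (28 hours) — total 14+11+13+11+28 = 77 hours.
Min-entry greedy (repeatedly take the single cheapest remaining cell) gives 80 hours, worse by 3.
No other one-to-one assignment undercuts 77 hours.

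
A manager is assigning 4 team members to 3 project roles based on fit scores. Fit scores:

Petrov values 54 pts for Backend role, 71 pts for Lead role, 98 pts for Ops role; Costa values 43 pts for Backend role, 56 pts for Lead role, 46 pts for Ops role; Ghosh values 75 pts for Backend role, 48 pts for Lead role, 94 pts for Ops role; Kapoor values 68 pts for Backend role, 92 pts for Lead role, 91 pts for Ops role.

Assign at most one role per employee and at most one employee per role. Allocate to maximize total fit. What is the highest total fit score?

Maximum total: 265 pts

Optimal: Ghosh→Backend role (75 pts), Kapoor→Lead role (92 pts), Petrov→Ops role (98 pts) — total 75+92+98 = 265 pts.
Row-greedy (each employee in turn takes its best remaining role) gives 229 pts, worse by 36.
Next-best assignment: Petrov→Backend role, Kapoor→Lead role, Ghosh→Ops role = 240 pts.
Swapping Kapoor↔Ghosh (Kapoor→Backend role 68 pts, Ghosh→Lead role 48 pts) loses 51.
No other one-to-one assignment exceeds 265 pts.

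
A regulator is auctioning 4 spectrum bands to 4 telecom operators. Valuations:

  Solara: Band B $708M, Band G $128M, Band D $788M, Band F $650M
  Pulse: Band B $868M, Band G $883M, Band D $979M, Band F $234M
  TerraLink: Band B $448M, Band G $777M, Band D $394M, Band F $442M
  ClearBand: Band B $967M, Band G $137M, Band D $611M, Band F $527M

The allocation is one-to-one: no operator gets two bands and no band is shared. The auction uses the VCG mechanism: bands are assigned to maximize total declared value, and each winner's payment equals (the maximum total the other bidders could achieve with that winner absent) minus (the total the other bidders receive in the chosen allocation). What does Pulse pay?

Efficient allocation: Solara→Band F ($650M), Pulse→Band D ($979M), TerraLink→Band G ($777M), ClearBand→Band B ($967M); total welfare W = $3373M.
Pulse receives Band D at value $979M, so the others get W − 979 = $2394M.
Without Pulse: best allocation of the remaining 3 bidders over all 4 bands is Solara→Band D ($788M), TerraLink→Band G ($777M), ClearBand→Band B ($967M), total $2532M.
VCG payment = (others' best without Pulse) − (others' welfare with Pulse) = 2532 − 2394 = $138M.

Pulse pays $138M.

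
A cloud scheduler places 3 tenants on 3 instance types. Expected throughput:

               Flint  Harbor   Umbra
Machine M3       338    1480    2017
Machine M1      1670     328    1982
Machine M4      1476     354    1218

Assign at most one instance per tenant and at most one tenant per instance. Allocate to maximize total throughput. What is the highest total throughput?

This is a one-to-one assignment (maximum-weight bipartite matching).
Optimal: Flint→Machine M4 (1476 ops/s), Harbor→Machine M3 (1480 ops/s), Umbra→Machine M1 (1982 ops/s) — total 1476+1480+1982 = 4938 ops/s.
Max-entry greedy (repeatedly take the single best remaining cell) gives 4041 ops/s, worse by 897.
Next-best assignment: Flint→Machine M1, Harbor→Machine M3, Umbra→Machine M4 = 4368 ops/s.
Every other assignment is strictly worse.

Max total: 4938 ops/s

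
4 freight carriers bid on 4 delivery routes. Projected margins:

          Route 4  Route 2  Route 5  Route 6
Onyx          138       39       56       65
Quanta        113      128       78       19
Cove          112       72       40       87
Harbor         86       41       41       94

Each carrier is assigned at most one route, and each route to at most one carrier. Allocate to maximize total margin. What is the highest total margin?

Maximum total: $400k

Optimal: Onyx→Route 4 ($138k), Quanta→Route 2 ($128k), Cove→Route 5 ($40k), Harbor→Route 6 ($94k) — total 138+128+40+94 = $400k.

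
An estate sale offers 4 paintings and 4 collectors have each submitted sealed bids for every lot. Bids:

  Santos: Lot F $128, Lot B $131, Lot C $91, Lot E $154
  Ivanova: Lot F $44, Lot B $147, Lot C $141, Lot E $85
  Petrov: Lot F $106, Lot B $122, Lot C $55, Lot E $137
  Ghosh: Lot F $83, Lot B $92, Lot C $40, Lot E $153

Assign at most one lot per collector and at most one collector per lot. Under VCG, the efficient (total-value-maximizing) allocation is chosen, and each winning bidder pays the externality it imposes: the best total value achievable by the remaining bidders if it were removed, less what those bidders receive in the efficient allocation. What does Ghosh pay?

Efficient allocation: Santos→Lot F ($128), Ivanova→Lot C ($141), Petrov→Lot B ($122), Ghosh→Lot E ($153); total welfare W = $544.
Ghosh receives Lot E at value $153, so the others get W − 153 = $391.
Without Ghosh: best allocation of the remaining 3 bidders over all 4 lots is Santos→Lot E ($154), Ivanova→Lot C ($141), Petrov→Lot B ($122), total $417.
VCG payment = (others' best without Ghosh) − (others' welfare with Ghosh) = 417 − 391 = $26.

Ghosh pays $26.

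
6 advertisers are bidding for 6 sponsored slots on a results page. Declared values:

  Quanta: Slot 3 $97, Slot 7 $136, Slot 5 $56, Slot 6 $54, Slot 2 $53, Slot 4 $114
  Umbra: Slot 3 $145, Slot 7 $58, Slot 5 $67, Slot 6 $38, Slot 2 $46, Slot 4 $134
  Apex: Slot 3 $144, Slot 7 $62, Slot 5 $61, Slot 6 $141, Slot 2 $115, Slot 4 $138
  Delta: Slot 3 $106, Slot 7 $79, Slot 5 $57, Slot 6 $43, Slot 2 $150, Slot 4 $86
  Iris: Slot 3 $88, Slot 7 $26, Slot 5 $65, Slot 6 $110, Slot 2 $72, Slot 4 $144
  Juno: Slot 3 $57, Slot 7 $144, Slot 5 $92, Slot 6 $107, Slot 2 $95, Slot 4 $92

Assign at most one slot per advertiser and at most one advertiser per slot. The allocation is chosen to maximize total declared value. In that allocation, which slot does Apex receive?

Apex receives Slot 6.

This is a one-to-one assignment (maximum-weight bipartite matching).
Optimal: Quanta→Slot 7 ($136), Umbra→Slot 3 ($145), Apex→Slot 6 ($141), Delta→Slot 2 ($150), Iris→Slot 4 ($144), Juno→Slot 5 ($92) — total 136+145+141+150+144+92 = $808.
Column-greedy (each slot in turn goes to its best remaining advertiser) gives $759, worse by 49.
Next-best assignment: Quanta→Slot 5, Umbra→Slot 3, Apex→Slot 6, Delta→Slot 2, Iris→Slot 4, Juno→Slot 7 = $780.
No other one-to-one assignment exceeds $808.
Apex's own top slot is Slot 3 ($144), but forcing Apex→Slot 3 and reassigning the rest optimally gives only $766 — worse by 42.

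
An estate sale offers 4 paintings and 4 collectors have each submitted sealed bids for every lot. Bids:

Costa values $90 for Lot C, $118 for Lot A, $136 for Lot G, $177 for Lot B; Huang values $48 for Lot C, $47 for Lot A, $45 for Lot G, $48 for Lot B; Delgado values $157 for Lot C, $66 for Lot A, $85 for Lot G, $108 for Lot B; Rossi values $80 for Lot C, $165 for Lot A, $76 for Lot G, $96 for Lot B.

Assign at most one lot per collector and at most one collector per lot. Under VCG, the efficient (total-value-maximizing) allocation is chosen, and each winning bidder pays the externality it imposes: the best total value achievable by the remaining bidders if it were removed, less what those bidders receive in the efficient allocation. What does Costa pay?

Costa pays $3.

Efficient allocation: Costa→Lot B ($177), Huang→Lot G ($45), Delgado→Lot C ($157), Rossi→Lot A ($165); total welfare W = $544.
Costa receives Lot B at value $177, so the others get W − 177 = $367.
Without Costa: best allocation of the remaining 3 bidders over all 4 lots is Huang→Lot B ($48), Delgado→Lot C ($157), Rossi→Lot A ($165), total $370.
VCG payment = (others' best without Costa) − (others' welfare with Costa) = 370 − 367 = $3.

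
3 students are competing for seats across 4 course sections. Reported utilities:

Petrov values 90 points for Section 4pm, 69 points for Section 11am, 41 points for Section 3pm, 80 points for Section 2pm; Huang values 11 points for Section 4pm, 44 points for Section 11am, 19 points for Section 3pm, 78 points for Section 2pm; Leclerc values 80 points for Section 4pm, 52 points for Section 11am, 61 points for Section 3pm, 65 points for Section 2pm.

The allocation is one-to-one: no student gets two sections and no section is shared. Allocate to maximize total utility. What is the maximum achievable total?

Maximum total: 229 points

Optimal: Petrov→Section 4pm (90 points), Huang→Section 2pm (78 points), Leclerc→Section 3pm (61 points) — total 90+78+61 = 229 points.
Column-greedy (each section in turn goes to its best remaining student) gives 161 points, worse by 68.
Next-best assignment: Petrov→Section 11am, Huang→Section 2pm, Leclerc→Section 4pm = 227 points.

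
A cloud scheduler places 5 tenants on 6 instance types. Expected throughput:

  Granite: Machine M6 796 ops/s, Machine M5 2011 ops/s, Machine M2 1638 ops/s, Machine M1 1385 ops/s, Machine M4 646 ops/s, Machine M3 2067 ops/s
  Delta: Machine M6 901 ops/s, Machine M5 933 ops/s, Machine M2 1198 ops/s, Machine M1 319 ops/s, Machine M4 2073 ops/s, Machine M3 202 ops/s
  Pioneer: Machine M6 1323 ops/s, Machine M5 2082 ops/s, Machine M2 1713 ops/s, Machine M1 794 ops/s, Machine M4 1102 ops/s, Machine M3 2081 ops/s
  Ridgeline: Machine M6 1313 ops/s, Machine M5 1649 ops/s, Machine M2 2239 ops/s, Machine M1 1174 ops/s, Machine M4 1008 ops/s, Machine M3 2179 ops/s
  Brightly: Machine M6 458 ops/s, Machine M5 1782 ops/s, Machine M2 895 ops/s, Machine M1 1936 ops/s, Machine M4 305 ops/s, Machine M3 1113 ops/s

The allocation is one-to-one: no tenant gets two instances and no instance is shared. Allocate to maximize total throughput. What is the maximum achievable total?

Treat this as an assignment problem: match each tenant to one instance.
Optimal: Granite→Machine M3 (2067 ops/s), Delta→Machine M4 (2073 ops/s), Pioneer→Machine M5 (2082 ops/s), Ridgeline→Machine M2 (2239 ops/s), Brightly→Machine M1 (1936 ops/s) — total 2067+2073+2082+2239+1936 = 10397 ops/s.
Column-greedy (each instance in turn goes to its best remaining tenant) gives 9582 ops/s, worse by 815.
Checked against all permutations: 10397 ops/s is optimal.

Max total: 10397 ops/s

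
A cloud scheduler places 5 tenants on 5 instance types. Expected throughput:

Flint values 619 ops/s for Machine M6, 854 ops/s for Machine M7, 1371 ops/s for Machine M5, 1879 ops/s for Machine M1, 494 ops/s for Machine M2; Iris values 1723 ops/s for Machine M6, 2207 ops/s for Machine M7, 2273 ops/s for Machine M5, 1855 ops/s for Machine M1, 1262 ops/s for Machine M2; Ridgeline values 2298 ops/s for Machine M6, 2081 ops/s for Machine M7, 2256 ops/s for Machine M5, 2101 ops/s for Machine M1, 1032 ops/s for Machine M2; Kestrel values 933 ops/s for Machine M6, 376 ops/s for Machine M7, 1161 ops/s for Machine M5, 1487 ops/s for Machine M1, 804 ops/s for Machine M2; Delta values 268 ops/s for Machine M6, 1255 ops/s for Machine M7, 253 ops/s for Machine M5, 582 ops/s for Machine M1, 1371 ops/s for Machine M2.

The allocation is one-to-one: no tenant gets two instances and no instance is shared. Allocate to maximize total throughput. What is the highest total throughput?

Optimal: Flint→Machine M1 (1879 ops/s), Iris→Machine M7 (2207 ops/s), Ridgeline→Machine M6 (2298 ops/s), Kestrel→Machine M5 (1161 ops/s), Delta→Machine M2 (1371 ops/s) — total 1879+2207+2298+1161+1371 = 8916 ops/s.
Row-greedy (each tenant in turn takes its best remaining instance) gives 8509 ops/s, worse by 407.
Next-best assignment: Flint→Machine M5, Iris→Machine M7, Ridgeline→Machine M6, Kestrel→Machine M1, Delta→Machine M2 = 8734 ops/s.

Maximum total: 8916 ops/s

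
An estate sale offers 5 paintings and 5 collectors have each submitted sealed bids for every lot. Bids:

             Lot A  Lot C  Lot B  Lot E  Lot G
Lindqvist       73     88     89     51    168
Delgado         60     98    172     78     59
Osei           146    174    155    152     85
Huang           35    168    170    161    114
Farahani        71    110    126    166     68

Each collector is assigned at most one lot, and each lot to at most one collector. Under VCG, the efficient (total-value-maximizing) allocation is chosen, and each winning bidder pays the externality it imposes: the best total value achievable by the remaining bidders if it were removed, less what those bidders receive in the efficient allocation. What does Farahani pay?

Efficient allocation: Lindqvist→Lot G ($168), Delgado→Lot B ($172), Osei→Lot A ($146), Huang→Lot C ($168), Farahani→Lot E ($166); total welfare W = $820.
Farahani receives Lot E at value $166, so the others get W − 166 = $654.
Without Farahani: best allocation of the remaining 4 bidders over all 5 lots is Lindqvist→Lot G ($168), Delgado→Lot B ($172), Osei→Lot C ($174), Huang→Lot E ($161), total $675.
VCG payment = (others' best without Farahani) − (others' welfare with Farahani) = 675 − 654 = $21.

Farahani pays $21.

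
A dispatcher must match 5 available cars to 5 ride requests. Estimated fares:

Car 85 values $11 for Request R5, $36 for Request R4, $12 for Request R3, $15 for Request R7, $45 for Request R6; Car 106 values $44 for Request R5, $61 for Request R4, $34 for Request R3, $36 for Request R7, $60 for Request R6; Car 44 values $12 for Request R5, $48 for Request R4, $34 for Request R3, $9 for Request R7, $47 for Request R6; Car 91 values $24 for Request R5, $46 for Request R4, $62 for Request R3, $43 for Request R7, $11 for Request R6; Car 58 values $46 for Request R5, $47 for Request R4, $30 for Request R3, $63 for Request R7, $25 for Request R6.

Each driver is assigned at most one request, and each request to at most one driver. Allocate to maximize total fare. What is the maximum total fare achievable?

Optimal: Car 85→Request R6 ($45), Car 106→Request R5 ($44), Car 44→Request R4 ($48), Car 91→Request R3 ($62), Car 58→Request R7 ($63) — total 45+44+48+62+63 = $262.
Max-entry greedy (repeatedly take the single best remaining cell) gives $244, worse by 18.
Checked against all permutations: $262 is optimal.

Max total: $262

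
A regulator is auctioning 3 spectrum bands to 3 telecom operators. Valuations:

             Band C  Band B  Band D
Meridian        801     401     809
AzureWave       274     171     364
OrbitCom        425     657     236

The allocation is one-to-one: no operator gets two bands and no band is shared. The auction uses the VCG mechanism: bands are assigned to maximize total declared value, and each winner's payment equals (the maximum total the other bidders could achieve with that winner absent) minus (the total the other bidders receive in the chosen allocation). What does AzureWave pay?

Efficient allocation: Meridian→Band C ($801M), AzureWave→Band D ($364M), OrbitCom→Band B ($657M); total welfare W = $1822M.
AzureWave receives Band D at value $364M, so the others get W − 364 = $1458M.
Without AzureWave: best allocation of the remaining 2 bidders over all 3 bands is Meridian→Band D ($809M), OrbitCom→Band B ($657M), total $1466M.
VCG payment = (others' best without AzureWave) − (others' welfare with AzureWave) = 1466 − 1458 = $8M.

AzureWave pays $8M.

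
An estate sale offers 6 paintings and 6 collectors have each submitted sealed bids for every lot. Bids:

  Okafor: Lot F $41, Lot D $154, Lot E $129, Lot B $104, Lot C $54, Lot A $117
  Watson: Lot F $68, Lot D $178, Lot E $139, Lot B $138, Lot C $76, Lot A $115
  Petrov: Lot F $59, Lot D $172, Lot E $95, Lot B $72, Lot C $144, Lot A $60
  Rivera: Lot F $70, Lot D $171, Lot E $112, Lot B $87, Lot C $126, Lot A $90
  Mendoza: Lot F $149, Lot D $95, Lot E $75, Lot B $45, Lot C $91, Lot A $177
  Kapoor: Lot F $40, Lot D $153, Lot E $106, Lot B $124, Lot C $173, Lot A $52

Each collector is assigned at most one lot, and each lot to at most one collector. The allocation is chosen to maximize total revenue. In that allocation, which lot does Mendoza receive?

Mendoza receives Lot F.

This is a one-to-one assignment (maximum-weight bipartite matching).
Optimal: Okafor→Lot A ($117), Watson→Lot B ($138), Petrov→Lot D ($172), Rivera→Lot E ($112), Mendoza→Lot F ($149), Kapoor→Lot C ($173) — total 117+138+172+112+149+173 = $861.
Max-entry greedy (repeatedly take the single best remaining cell) gives $803, worse by 58.
Next-best assignment: Okafor→Lot E, Watson→Lot B, Petrov→Lot D, Rivera→Lot F, Mendoza→Lot A, Kapoor→Lot C = $859.
Mendoza's own top lot is Lot A ($177), but forcing Mendoza→Lot A and reassigning the rest optimally gives only $859 — worse by 2.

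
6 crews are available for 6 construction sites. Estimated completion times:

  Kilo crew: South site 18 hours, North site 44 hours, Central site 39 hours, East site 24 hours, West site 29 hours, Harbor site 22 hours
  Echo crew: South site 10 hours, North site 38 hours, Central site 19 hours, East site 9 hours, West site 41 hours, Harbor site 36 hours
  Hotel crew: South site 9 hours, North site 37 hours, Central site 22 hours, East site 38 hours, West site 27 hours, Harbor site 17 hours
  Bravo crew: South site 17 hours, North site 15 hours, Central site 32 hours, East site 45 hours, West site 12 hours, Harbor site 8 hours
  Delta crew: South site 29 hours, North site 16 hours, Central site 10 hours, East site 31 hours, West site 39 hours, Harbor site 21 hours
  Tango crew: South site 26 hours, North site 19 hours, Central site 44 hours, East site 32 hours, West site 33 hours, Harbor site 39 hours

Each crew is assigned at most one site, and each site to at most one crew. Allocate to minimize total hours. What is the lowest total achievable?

Minimum total: 81 hours

This is a one-to-one assignment (minimum-cost bipartite matching).
Optimal: Kilo crew→Harbor site (22 hours), Echo crew→East site (9 hours), Hotel crew→South site (9 hours), Bravo crew→West site (12 hours), Delta crew→Central site (10 hours), Tango crew→North site (19 hours) — total 22+9+9+12+10+19 = 81 hours.
Row-greedy (each crew in turn takes its cheapest remaining site) gives 85 hours, worse by 4.
Next-best assignment: Kilo crew→West site, Echo crew→East site, Hotel crew→South site, Bravo crew→Harbor site, Delta crew→Central site, Tango crew→North site = 84 hours.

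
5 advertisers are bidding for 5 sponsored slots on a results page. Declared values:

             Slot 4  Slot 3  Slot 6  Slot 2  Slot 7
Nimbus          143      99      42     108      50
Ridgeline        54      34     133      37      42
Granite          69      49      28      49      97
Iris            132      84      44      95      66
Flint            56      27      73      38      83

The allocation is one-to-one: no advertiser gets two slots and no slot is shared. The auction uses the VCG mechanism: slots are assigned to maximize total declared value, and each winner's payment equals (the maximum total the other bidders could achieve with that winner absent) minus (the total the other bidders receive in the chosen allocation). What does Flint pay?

Efficient allocation: Nimbus→Slot 2 ($108), Ridgeline→Slot 6 ($133), Granite→Slot 3 ($49), Iris→Slot 4 ($132), Flint→Slot 7 ($83); total welfare W = $505.
Flint receives Slot 7 at value $83, so the others get W − 83 = $422.
Without Flint: best allocation of the remaining 4 bidders over all 5 slots is Nimbus→Slot 2 ($108), Ridgeline→Slot 6 ($133), Granite→Slot 7 ($97), Iris→Slot 4 ($132), total $470.
VCG payment = (others' best without Flint) − (others' welfare with Flint) = 470 − 422 = $48.

Flint pays $48.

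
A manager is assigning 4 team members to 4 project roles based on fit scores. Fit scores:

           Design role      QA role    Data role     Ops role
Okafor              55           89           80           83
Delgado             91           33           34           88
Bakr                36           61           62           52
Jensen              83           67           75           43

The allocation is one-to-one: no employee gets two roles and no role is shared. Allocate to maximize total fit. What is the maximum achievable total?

This is a one-to-one assignment (maximum-weight bipartite matching).
Optimal: Okafor→QA role (89 pts), Delgado→Ops role (88 pts), Bakr→Data role (62 pts), Jensen→Design role (83 pts) — total 89+88+62+83 = 322 pts.
Column-greedy (each role in turn goes to its best remaining employee) gives 307 pts, worse by 15.
Swapping Bakr↔Jensen (Bakr→Design role 36 pts, Jensen→Data role 75 pts) loses 34.
No other one-to-one assignment exceeds 322 pts.

Max total: 322 pts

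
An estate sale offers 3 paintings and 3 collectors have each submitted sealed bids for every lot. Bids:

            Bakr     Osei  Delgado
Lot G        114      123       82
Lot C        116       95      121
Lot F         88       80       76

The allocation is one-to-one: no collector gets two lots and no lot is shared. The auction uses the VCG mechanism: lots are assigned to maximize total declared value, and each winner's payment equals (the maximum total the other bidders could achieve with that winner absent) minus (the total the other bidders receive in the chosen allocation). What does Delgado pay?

Efficient allocation: Bakr→Lot F ($88), Osei→Lot G ($123), Delgado→Lot C ($121); total welfare W = $332.
Delgado receives Lot C at value $121, so the others get W − 121 = $211.
Without Delgado: best allocation of the remaining 2 bidders over all 3 lots is Bakr→Lot C ($116), Osei→Lot G ($123), total $239.
VCG payment = (others' best without Delgado) − (others' welfare with Delgado) = 239 − 211 = $28.

Delgado pays $28.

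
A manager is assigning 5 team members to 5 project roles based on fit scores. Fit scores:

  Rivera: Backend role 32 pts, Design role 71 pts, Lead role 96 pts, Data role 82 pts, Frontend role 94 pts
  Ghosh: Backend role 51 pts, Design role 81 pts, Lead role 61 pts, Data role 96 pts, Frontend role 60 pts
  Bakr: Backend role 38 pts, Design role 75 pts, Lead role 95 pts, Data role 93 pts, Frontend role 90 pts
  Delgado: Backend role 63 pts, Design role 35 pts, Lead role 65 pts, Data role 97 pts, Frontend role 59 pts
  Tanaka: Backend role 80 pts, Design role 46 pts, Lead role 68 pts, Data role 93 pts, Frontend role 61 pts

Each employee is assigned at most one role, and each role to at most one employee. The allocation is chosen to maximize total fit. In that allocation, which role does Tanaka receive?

Tanaka receives Backend role.

Treat this as an assignment problem: match each employee to one role.
Optimal: Rivera→Frontend role (94 pts), Ghosh→Design role (81 pts), Bakr→Lead role (95 pts), Delgado→Data role (97 pts), Tanaka→Backend role (80 pts) — total 94+81+95+97+80 = 447 pts.
Column-greedy (each role in turn goes to its best remaining employee) gives 444 pts, worse by 3.
Every other assignment is strictly worse.
Tanaka's own top role is Data role (93 pts), but forcing Tanaka→Data role and reassigning the rest optimally gives only 426 pts — worse by 21.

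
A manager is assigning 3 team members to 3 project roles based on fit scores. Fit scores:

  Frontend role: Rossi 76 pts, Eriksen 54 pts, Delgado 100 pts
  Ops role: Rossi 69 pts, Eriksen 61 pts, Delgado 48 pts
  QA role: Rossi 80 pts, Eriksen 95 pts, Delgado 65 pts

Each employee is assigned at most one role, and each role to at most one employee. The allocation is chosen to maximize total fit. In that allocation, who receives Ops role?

Rossi receives Ops role.

Optimal: Rossi→Ops role (69 pts), Eriksen→QA role (95 pts), Delgado→Frontend role (100 pts) — total 69+95+100 = 264 pts.
Row-greedy (each employee in turn takes its best remaining role) gives 241 pts, worse by 23.
No other one-to-one assignment exceeds 264 pts.
Rossi's own top role is QA role (80 pts), but forcing Rossi→QA role and reassigning the rest optimally gives only 241 pts — worse by 23.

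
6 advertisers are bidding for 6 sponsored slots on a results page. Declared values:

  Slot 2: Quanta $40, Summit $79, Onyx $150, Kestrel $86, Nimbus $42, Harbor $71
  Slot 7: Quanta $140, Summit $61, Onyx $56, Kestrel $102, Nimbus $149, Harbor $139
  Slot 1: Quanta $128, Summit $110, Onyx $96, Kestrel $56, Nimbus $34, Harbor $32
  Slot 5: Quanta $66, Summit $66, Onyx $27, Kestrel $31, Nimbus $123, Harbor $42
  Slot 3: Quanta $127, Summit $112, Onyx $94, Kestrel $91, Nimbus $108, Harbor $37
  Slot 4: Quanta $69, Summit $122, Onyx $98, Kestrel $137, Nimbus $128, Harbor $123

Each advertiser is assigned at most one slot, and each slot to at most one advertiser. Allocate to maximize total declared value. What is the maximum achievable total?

Maximum total: $789

Optimal: Quanta→Slot 1 ($128), Summit→Slot 3 ($112), Onyx→Slot 2 ($150), Kestrel→Slot 4 ($137), Nimbus→Slot 5 ($123), Harbor→Slot 7 ($139) — total 128+112+150+137+123+139 = $789.
Column-greedy (each slot in turn goes to its best remaining advertiser) gives $707, worse by 82.
No other one-to-one assignment exceeds $789.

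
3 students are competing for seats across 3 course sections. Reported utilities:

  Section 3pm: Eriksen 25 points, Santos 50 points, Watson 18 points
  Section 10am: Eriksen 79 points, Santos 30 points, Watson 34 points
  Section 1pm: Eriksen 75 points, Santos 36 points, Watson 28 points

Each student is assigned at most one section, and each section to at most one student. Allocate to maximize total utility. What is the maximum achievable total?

Optimal: Eriksen→Section 1pm (75 points), Santos→Section 3pm (50 points), Watson→Section 10am (34 points) — total 75+50+34 = 159 points.
Next-best assignment: Eriksen→Section 10am, Santos→Section 3pm, Watson→Section 1pm = 157 points.
Every other assignment is strictly worse.

Max total: 159 points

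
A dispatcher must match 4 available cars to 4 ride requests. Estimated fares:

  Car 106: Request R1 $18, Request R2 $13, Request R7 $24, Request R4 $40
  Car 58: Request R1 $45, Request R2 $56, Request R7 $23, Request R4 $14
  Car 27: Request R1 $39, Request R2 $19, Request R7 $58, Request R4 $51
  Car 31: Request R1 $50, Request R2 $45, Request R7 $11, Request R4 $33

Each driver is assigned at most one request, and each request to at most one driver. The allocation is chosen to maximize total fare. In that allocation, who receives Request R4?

Car 106 receives Request R4.

Treat this as an assignment problem: match each driver to one request.
Optimal: Car 106→Request R4 ($40), Car 58→Request R2 ($56), Car 27→Request R7 ($58), Car 31→Request R1 ($50) — total 40+56+58+50 = $204.
Next-best assignment: Car 106→Request R4, Car 58→Request R1, Car 27→Request R7, Car 31→Request R2 = $188.
Checked against all permutations: $204 is optimal.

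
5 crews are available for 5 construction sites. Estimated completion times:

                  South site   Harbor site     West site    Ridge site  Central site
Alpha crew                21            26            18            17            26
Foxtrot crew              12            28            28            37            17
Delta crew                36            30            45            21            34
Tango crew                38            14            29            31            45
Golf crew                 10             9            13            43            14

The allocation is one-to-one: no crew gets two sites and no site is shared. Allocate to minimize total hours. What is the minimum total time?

Min total: 79 hours

This is the linear assignment problem.
Optimal: Alpha crew→West site (18 hours), Foxtrot crew→South site (12 hours), Delta crew→Ridge site (21 hours), Tango crew→Harbor site (14 hours), Golf crew→Central site (14 hours) — total 18+12+21+14+14 = 79 hours.
Min-entry greedy (repeatedly take the single cheapest remaining cell) gives 101 hours, worse by 22.
No other one-to-one assignment undercuts 79 hours.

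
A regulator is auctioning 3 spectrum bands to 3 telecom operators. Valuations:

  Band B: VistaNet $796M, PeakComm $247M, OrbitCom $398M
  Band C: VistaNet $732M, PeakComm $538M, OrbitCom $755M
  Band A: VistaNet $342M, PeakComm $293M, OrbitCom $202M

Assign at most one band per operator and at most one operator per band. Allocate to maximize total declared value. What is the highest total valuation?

This is a one-to-one assignment (maximum-weight bipartite matching).
Optimal: VistaNet→Band B ($796M), PeakComm→Band A ($293M), OrbitCom→Band C ($755M) — total 796+293+755 = $1844M.
Row-greedy (each operator in turn takes its best remaining band) gives $1536M, worse by 308.
No other one-to-one assignment exceeds $1844M.

Max total: $1844M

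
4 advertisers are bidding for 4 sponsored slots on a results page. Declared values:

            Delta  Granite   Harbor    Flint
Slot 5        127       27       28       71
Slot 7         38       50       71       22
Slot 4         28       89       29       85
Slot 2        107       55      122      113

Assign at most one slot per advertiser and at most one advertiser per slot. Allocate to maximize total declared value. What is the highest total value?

Maximum total: $400

This is the linear assignment problem.
Optimal: Delta→Slot 5 ($127), Granite→Slot 4 ($89), Harbor→Slot 7 ($71), Flint→Slot 2 ($113) — total 127+89+71+113 = $400.
Row-greedy (each advertiser in turn takes its best remaining slot) gives $360, worse by 40.
Next-best assignment: Delta→Slot 5, Granite→Slot 7, Harbor→Slot 2, Flint→Slot 4 = $384.
No other one-to-one assignment exceeds $400.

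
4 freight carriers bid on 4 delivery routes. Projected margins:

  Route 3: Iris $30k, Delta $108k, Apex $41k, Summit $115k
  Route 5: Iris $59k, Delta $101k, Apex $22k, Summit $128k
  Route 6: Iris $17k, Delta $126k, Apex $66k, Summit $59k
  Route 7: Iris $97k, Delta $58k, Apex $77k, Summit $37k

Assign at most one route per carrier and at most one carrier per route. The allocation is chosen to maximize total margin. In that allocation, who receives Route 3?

Delta receives Route 3.

Optimal: Iris→Route 7 ($97k), Delta→Route 3 ($108k), Apex→Route 6 ($66k), Summit→Route 5 ($128k) — total 97+108+66+128 = $399k.
Row-greedy (each carrier in turn takes its best remaining route) gives $392k, worse by 7.
Next-best assignment: Iris→Route 7, Delta→Route 6, Apex→Route 3, Summit→Route 5 = $392k.
Swapping Delta↔Iris (Delta→Route 7 $58k, Iris→Route 3 $30k) loses 117.
Delta's own top route is Route 6 ($126k), but forcing Delta→Route 6 and reassigning the rest optimally gives only $392k — worse by 7.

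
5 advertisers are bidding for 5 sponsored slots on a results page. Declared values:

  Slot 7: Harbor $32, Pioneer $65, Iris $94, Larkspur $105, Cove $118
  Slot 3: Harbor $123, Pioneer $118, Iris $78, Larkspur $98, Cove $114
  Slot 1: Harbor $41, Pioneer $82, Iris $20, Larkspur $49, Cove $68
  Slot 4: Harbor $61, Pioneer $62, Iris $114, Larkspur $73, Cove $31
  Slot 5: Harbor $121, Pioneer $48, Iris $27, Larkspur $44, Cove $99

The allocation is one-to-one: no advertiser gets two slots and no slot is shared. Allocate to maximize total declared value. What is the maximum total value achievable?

Optimal: Harbor→Slot 5 ($121), Pioneer→Slot 1 ($82), Iris→Slot 4 ($114), Larkspur→Slot 7 ($105), Cove→Slot 3 ($114) — total 121+82+114+105+114 = $536.
Row-greedy (each advertiser in turn takes its best remaining slot) gives $523, worse by 13.
Next-best assignment: Harbor→Slot 5, Pioneer→Slot 1, Iris→Slot 4, Larkspur→Slot 3, Cove→Slot 7 = $533.
Swapping Pioneer↔Larkspur (Pioneer→Slot 7 $65, Larkspur→Slot 1 $49) loses 73.
No other one-to-one assignment exceeds $536.

Max total: $536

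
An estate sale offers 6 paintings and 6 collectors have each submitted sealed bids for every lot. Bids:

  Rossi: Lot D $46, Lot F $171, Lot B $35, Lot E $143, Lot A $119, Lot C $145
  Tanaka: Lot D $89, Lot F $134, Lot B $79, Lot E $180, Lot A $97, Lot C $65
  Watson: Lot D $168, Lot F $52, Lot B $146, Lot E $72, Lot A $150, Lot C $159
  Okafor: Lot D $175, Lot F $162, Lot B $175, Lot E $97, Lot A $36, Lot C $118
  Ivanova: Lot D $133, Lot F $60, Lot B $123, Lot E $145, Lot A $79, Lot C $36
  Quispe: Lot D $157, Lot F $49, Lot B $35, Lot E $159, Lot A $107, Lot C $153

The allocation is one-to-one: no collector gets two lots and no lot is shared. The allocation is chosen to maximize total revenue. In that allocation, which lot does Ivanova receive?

Ivanova receives Lot D.

Treat this as an assignment problem: match each collector to one lot.
Optimal: Rossi→Lot F ($171), Tanaka→Lot E ($180), Watson→Lot A ($150), Okafor→Lot B ($175), Ivanova→Lot D ($133), Quispe→Lot C ($153) — total 171+180+150+175+133+153 = $962.
Next-best assignment: Rossi→Lot F, Tanaka→Lot E, Watson→Lot A, Okafor→Lot D, Ivanova→Lot B, Quispe→Lot C = $952.
Checked against all permutations: $962 is optimal.
Ivanova's own top lot is Lot E ($145), but forcing Ivanova→Lot E and reassigning the rest optimally gives only $909 — worse by 53.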